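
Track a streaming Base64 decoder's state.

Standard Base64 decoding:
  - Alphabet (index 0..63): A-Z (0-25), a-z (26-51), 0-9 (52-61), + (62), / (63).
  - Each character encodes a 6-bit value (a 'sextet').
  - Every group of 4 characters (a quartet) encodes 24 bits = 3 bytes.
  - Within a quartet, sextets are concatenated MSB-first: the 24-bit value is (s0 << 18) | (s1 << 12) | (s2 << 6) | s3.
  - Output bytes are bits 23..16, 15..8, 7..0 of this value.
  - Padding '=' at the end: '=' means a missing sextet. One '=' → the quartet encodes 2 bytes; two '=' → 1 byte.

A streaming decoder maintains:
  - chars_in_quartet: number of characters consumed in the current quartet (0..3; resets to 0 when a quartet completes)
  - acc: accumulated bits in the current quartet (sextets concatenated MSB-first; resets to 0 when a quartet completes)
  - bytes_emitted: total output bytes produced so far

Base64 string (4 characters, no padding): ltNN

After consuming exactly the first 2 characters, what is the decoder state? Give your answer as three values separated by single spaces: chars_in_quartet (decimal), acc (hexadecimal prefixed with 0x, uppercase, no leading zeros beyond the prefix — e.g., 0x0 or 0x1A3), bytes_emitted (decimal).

Answer: 2 0x96D 0

Derivation:
After char 0 ('l'=37): chars_in_quartet=1 acc=0x25 bytes_emitted=0
After char 1 ('t'=45): chars_in_quartet=2 acc=0x96D bytes_emitted=0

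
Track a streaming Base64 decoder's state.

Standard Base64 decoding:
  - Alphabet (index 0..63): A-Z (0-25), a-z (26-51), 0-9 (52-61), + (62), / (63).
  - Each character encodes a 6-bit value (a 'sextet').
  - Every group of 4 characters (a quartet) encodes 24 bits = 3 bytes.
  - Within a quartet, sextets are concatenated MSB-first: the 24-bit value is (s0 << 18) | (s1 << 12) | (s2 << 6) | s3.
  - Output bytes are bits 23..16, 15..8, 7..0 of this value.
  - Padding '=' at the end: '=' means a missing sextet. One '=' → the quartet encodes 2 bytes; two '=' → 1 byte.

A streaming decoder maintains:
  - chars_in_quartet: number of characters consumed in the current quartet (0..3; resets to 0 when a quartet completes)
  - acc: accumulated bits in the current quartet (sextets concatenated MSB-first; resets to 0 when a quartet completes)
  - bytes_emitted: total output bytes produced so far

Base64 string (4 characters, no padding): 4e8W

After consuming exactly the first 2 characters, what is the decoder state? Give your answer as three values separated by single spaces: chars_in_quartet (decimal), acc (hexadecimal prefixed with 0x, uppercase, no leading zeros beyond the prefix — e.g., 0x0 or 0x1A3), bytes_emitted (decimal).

Answer: 2 0xE1E 0

Derivation:
After char 0 ('4'=56): chars_in_quartet=1 acc=0x38 bytes_emitted=0
After char 1 ('e'=30): chars_in_quartet=2 acc=0xE1E bytes_emitted=0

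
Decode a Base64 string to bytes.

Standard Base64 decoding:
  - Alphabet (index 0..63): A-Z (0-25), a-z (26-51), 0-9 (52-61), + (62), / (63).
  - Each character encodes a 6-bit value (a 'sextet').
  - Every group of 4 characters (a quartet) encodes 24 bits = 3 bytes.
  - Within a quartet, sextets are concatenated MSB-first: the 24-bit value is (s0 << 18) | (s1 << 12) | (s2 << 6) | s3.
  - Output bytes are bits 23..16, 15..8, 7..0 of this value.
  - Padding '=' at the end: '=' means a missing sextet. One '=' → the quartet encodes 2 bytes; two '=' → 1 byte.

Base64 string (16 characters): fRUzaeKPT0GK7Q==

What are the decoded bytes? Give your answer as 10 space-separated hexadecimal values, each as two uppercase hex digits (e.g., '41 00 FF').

Answer: 7D 15 33 69 E2 8F 4F 41 8A ED

Derivation:
After char 0 ('f'=31): chars_in_quartet=1 acc=0x1F bytes_emitted=0
After char 1 ('R'=17): chars_in_quartet=2 acc=0x7D1 bytes_emitted=0
After char 2 ('U'=20): chars_in_quartet=3 acc=0x1F454 bytes_emitted=0
After char 3 ('z'=51): chars_in_quartet=4 acc=0x7D1533 -> emit 7D 15 33, reset; bytes_emitted=3
After char 4 ('a'=26): chars_in_quartet=1 acc=0x1A bytes_emitted=3
After char 5 ('e'=30): chars_in_quartet=2 acc=0x69E bytes_emitted=3
After char 6 ('K'=10): chars_in_quartet=3 acc=0x1A78A bytes_emitted=3
After char 7 ('P'=15): chars_in_quartet=4 acc=0x69E28F -> emit 69 E2 8F, reset; bytes_emitted=6
After char 8 ('T'=19): chars_in_quartet=1 acc=0x13 bytes_emitted=6
After char 9 ('0'=52): chars_in_quartet=2 acc=0x4F4 bytes_emitted=6
After char 10 ('G'=6): chars_in_quartet=3 acc=0x13D06 bytes_emitted=6
After char 11 ('K'=10): chars_in_quartet=4 acc=0x4F418A -> emit 4F 41 8A, reset; bytes_emitted=9
After char 12 ('7'=59): chars_in_quartet=1 acc=0x3B bytes_emitted=9
After char 13 ('Q'=16): chars_in_quartet=2 acc=0xED0 bytes_emitted=9
Padding '==': partial quartet acc=0xED0 -> emit ED; bytes_emitted=10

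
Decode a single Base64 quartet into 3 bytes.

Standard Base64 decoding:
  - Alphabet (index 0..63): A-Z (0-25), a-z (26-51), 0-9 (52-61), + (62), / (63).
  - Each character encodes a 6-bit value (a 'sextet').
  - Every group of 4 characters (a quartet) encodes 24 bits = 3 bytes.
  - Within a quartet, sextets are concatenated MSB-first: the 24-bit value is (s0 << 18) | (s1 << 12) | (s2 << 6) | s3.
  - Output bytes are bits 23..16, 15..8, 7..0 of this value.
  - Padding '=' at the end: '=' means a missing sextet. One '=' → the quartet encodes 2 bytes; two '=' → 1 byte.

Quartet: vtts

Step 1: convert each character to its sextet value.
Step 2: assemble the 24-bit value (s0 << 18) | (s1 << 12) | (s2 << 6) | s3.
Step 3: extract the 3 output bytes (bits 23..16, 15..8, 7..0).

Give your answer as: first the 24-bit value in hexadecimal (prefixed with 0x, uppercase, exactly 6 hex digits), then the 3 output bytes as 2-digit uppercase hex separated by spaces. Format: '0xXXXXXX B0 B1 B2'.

Answer: 0xBEDB6C BE DB 6C

Derivation:
Sextets: v=47, t=45, t=45, s=44
24-bit: (47<<18) | (45<<12) | (45<<6) | 44
      = 0xBC0000 | 0x02D000 | 0x000B40 | 0x00002C
      = 0xBEDB6C
Bytes: (v>>16)&0xFF=BE, (v>>8)&0xFF=DB, v&0xFF=6C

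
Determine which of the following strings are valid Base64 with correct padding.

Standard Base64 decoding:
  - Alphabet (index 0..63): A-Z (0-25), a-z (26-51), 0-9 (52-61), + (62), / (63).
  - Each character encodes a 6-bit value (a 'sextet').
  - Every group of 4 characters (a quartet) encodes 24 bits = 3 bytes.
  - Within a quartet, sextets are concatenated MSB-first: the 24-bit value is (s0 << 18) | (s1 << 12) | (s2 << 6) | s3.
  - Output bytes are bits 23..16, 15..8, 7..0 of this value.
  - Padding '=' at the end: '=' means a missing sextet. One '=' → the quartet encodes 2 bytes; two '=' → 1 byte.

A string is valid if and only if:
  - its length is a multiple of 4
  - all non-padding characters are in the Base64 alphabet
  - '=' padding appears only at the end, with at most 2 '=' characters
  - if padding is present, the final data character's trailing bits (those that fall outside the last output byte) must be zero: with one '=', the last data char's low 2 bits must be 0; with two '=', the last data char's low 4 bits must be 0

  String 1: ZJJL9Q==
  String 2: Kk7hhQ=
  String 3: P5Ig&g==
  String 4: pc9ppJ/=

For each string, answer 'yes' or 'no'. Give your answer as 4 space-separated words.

String 1: 'ZJJL9Q==' → valid
String 2: 'Kk7hhQ=' → invalid (len=7 not mult of 4)
String 3: 'P5Ig&g==' → invalid (bad char(s): ['&'])
String 4: 'pc9ppJ/=' → invalid (bad trailing bits)

Answer: yes no no no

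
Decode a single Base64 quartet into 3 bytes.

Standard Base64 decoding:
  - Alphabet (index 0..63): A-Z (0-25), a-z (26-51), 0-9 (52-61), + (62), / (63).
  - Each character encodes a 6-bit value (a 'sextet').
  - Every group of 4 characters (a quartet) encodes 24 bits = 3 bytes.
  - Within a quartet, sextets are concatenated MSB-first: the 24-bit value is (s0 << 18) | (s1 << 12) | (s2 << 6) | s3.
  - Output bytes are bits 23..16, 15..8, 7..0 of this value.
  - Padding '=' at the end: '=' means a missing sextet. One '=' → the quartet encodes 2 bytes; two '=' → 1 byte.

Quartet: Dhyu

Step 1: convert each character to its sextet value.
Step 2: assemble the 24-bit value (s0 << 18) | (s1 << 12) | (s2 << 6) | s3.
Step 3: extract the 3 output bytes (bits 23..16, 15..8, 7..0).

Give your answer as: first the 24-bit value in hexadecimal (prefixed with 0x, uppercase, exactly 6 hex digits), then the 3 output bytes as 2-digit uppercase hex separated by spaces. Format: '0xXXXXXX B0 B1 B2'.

Answer: 0x0E1CAE 0E 1C AE

Derivation:
Sextets: D=3, h=33, y=50, u=46
24-bit: (3<<18) | (33<<12) | (50<<6) | 46
      = 0x0C0000 | 0x021000 | 0x000C80 | 0x00002E
      = 0x0E1CAE
Bytes: (v>>16)&0xFF=0E, (v>>8)&0xFF=1C, v&0xFF=AE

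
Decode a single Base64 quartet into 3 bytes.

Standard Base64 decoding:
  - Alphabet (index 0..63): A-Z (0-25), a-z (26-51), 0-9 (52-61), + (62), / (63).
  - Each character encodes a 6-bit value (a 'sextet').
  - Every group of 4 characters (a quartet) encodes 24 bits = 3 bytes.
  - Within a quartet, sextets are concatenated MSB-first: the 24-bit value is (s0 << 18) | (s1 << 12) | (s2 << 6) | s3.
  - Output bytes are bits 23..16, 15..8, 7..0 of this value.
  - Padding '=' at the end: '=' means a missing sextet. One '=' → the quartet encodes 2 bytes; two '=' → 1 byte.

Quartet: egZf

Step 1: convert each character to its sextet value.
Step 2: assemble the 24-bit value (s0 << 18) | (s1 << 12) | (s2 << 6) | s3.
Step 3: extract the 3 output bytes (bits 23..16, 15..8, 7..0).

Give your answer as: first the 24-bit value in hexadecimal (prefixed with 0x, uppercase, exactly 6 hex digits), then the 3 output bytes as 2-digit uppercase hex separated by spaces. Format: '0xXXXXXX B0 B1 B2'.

Sextets: e=30, g=32, Z=25, f=31
24-bit: (30<<18) | (32<<12) | (25<<6) | 31
      = 0x780000 | 0x020000 | 0x000640 | 0x00001F
      = 0x7A065F
Bytes: (v>>16)&0xFF=7A, (v>>8)&0xFF=06, v&0xFF=5F

Answer: 0x7A065F 7A 06 5F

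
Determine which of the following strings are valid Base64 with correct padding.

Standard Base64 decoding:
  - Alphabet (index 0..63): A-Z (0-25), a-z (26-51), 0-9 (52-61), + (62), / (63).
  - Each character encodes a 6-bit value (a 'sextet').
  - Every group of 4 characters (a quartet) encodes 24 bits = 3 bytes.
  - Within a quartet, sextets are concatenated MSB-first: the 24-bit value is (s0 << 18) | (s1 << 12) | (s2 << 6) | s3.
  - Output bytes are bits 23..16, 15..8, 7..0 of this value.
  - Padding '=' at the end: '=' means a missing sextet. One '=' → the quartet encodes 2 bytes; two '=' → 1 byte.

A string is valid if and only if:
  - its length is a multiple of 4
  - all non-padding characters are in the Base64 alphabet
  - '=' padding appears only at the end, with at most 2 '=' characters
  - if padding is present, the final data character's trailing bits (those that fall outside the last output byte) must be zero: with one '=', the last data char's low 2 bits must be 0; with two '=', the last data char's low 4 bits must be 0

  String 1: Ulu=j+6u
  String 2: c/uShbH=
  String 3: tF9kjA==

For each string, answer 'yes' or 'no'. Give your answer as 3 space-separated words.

String 1: 'Ulu=j+6u' → invalid (bad char(s): ['=']; '=' in middle)
String 2: 'c/uShbH=' → invalid (bad trailing bits)
String 3: 'tF9kjA==' → valid

Answer: no no yes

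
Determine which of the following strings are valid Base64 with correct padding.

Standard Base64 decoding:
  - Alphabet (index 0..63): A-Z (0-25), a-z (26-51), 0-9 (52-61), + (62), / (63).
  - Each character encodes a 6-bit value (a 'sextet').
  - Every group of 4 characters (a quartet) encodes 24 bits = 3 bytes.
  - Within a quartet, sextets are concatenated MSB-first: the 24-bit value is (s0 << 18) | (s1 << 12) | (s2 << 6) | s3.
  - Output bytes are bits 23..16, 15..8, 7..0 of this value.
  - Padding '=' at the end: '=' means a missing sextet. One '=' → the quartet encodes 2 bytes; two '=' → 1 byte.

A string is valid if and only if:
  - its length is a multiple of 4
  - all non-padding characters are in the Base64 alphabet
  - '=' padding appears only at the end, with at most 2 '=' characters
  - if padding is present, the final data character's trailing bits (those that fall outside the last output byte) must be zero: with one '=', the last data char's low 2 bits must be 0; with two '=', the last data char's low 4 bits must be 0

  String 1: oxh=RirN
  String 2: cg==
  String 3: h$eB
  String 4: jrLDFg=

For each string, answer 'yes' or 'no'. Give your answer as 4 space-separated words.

String 1: 'oxh=RirN' → invalid (bad char(s): ['=']; '=' in middle)
String 2: 'cg==' → valid
String 3: 'h$eB' → invalid (bad char(s): ['$'])
String 4: 'jrLDFg=' → invalid (len=7 not mult of 4)

Answer: no yes no no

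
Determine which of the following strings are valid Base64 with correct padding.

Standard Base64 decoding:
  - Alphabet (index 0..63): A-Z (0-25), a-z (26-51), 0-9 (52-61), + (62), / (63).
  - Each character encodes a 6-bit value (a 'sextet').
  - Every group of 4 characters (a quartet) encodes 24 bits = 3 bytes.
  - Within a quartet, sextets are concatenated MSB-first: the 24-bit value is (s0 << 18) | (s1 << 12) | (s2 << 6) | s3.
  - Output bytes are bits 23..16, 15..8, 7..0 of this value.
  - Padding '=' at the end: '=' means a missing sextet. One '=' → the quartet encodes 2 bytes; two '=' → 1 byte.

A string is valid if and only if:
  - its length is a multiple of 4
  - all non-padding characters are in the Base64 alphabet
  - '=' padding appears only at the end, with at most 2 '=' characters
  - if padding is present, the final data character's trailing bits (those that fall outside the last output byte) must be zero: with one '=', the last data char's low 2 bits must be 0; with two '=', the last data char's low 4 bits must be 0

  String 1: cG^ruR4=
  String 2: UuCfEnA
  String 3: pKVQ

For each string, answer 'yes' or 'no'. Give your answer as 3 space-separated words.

Answer: no no yes

Derivation:
String 1: 'cG^ruR4=' → invalid (bad char(s): ['^'])
String 2: 'UuCfEnA' → invalid (len=7 not mult of 4)
String 3: 'pKVQ' → valid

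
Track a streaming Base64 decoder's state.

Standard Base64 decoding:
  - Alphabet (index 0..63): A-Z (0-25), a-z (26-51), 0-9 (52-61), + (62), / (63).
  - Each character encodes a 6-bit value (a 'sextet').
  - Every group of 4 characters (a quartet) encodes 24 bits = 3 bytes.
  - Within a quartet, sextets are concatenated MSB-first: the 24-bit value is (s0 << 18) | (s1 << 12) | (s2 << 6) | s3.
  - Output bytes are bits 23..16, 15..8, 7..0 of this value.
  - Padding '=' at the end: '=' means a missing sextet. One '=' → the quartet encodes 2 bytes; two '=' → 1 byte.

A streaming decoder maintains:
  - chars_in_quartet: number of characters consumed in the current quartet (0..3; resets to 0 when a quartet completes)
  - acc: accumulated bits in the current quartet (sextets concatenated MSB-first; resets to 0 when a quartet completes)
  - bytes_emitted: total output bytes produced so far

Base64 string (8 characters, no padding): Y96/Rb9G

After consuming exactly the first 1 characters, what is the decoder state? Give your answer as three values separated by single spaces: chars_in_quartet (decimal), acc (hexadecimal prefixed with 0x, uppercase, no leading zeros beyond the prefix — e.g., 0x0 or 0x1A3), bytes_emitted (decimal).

Answer: 1 0x18 0

Derivation:
After char 0 ('Y'=24): chars_in_quartet=1 acc=0x18 bytes_emitted=0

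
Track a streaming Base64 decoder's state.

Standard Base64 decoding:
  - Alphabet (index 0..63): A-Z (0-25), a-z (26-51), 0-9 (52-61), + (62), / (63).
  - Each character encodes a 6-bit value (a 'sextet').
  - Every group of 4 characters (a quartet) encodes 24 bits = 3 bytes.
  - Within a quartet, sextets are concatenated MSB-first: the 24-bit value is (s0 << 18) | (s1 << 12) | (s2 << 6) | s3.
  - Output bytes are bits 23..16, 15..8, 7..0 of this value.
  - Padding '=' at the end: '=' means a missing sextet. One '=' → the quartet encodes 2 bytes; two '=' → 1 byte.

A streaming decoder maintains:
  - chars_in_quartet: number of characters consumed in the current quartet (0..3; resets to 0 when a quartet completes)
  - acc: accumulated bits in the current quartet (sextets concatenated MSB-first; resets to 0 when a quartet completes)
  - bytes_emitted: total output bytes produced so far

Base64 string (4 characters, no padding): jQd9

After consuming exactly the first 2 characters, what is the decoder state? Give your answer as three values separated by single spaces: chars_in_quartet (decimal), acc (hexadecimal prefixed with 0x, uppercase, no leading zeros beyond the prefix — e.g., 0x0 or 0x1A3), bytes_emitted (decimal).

Answer: 2 0x8D0 0

Derivation:
After char 0 ('j'=35): chars_in_quartet=1 acc=0x23 bytes_emitted=0
After char 1 ('Q'=16): chars_in_quartet=2 acc=0x8D0 bytes_emitted=0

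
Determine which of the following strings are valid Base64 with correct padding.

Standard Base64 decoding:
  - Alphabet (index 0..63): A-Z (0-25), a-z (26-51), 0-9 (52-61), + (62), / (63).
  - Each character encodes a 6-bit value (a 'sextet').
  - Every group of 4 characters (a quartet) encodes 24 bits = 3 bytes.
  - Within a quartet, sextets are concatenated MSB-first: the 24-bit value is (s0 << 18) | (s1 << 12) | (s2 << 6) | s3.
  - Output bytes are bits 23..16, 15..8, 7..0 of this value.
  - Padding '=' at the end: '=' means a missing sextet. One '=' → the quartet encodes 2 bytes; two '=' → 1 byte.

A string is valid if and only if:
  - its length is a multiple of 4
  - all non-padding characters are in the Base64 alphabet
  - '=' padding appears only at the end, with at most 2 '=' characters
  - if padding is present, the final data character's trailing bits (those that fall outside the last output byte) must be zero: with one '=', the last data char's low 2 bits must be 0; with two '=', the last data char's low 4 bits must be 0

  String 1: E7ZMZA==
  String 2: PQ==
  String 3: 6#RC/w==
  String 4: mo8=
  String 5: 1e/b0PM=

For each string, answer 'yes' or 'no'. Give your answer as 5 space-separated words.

Answer: yes yes no yes yes

Derivation:
String 1: 'E7ZMZA==' → valid
String 2: 'PQ==' → valid
String 3: '6#RC/w==' → invalid (bad char(s): ['#'])
String 4: 'mo8=' → valid
String 5: '1e/b0PM=' → valid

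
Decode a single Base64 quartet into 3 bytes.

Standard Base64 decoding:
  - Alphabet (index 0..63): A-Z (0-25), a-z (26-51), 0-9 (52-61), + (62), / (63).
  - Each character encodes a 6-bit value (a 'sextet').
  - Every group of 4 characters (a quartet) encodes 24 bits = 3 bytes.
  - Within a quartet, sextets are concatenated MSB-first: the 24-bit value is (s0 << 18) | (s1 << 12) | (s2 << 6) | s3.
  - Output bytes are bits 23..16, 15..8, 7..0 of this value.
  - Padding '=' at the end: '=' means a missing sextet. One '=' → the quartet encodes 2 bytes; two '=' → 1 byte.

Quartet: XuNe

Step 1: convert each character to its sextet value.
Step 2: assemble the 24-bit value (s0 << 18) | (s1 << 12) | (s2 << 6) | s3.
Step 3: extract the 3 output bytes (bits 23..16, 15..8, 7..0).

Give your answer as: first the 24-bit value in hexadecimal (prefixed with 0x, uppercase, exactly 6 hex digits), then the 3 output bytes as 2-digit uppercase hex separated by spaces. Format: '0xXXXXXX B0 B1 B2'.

Sextets: X=23, u=46, N=13, e=30
24-bit: (23<<18) | (46<<12) | (13<<6) | 30
      = 0x5C0000 | 0x02E000 | 0x000340 | 0x00001E
      = 0x5EE35E
Bytes: (v>>16)&0xFF=5E, (v>>8)&0xFF=E3, v&0xFF=5E

Answer: 0x5EE35E 5E E3 5E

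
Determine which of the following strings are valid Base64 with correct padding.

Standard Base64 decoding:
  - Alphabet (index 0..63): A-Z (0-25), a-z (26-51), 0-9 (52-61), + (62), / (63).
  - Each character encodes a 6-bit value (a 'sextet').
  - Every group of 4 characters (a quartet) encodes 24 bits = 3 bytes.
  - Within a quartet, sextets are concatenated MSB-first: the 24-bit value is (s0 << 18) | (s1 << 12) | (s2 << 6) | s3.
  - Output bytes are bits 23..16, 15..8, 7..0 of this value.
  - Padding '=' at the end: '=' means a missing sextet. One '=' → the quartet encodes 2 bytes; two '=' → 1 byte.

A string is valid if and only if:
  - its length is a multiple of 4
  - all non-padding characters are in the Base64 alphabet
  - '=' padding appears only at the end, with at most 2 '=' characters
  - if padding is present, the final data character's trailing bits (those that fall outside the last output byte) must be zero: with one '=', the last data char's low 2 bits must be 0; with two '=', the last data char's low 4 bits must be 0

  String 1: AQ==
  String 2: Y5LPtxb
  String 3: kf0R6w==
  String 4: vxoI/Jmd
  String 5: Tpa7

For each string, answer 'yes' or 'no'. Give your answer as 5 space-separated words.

String 1: 'AQ==' → valid
String 2: 'Y5LPtxb' → invalid (len=7 not mult of 4)
String 3: 'kf0R6w==' → valid
String 4: 'vxoI/Jmd' → valid
String 5: 'Tpa7' → valid

Answer: yes no yes yes yes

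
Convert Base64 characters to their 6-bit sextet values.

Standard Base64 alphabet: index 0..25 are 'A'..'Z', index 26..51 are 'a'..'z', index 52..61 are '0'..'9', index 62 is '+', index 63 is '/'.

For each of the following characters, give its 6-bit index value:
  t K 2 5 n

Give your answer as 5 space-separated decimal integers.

't': a..z range, 26 + ord('t') − ord('a') = 45
'K': A..Z range, ord('K') − ord('A') = 10
'2': 0..9 range, 52 + ord('2') − ord('0') = 54
'5': 0..9 range, 52 + ord('5') − ord('0') = 57
'n': a..z range, 26 + ord('n') − ord('a') = 39

Answer: 45 10 54 57 39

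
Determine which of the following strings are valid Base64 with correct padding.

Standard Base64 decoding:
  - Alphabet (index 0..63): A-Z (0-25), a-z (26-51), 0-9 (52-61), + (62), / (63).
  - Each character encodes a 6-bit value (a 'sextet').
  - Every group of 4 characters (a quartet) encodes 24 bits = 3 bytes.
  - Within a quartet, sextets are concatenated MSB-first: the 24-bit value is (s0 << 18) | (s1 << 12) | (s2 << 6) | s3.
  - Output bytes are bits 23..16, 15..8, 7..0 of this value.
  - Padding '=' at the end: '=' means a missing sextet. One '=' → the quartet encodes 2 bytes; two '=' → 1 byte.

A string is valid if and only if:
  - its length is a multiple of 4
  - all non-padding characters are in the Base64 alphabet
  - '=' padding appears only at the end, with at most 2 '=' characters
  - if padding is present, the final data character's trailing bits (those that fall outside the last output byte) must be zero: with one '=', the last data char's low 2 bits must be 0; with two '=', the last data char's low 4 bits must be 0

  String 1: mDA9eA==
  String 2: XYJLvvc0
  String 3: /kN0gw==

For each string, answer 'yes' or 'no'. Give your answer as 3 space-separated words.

Answer: yes yes yes

Derivation:
String 1: 'mDA9eA==' → valid
String 2: 'XYJLvvc0' → valid
String 3: '/kN0gw==' → valid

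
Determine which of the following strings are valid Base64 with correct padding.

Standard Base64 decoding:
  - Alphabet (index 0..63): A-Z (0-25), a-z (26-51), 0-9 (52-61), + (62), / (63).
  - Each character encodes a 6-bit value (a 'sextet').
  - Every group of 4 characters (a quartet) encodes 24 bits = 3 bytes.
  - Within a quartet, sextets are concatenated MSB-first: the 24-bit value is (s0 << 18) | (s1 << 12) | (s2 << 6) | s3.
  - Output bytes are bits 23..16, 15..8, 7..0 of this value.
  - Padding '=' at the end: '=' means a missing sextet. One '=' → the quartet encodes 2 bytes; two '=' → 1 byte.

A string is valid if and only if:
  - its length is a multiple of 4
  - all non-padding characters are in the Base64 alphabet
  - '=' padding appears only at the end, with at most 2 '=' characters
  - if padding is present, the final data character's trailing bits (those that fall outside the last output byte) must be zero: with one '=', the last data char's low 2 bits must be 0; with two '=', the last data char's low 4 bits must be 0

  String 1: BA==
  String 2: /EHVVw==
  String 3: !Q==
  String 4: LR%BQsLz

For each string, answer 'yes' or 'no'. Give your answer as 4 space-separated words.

String 1: 'BA==' → valid
String 2: '/EHVVw==' → valid
String 3: '!Q==' → invalid (bad char(s): ['!'])
String 4: 'LR%BQsLz' → invalid (bad char(s): ['%'])

Answer: yes yes no no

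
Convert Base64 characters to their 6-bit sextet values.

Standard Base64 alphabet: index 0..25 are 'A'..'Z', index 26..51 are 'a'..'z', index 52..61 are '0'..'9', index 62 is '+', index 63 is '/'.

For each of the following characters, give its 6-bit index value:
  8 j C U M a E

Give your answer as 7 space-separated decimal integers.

'8': 0..9 range, 52 + ord('8') − ord('0') = 60
'j': a..z range, 26 + ord('j') − ord('a') = 35
'C': A..Z range, ord('C') − ord('A') = 2
'U': A..Z range, ord('U') − ord('A') = 20
'M': A..Z range, ord('M') − ord('A') = 12
'a': a..z range, 26 + ord('a') − ord('a') = 26
'E': A..Z range, ord('E') − ord('A') = 4

Answer: 60 35 2 20 12 26 4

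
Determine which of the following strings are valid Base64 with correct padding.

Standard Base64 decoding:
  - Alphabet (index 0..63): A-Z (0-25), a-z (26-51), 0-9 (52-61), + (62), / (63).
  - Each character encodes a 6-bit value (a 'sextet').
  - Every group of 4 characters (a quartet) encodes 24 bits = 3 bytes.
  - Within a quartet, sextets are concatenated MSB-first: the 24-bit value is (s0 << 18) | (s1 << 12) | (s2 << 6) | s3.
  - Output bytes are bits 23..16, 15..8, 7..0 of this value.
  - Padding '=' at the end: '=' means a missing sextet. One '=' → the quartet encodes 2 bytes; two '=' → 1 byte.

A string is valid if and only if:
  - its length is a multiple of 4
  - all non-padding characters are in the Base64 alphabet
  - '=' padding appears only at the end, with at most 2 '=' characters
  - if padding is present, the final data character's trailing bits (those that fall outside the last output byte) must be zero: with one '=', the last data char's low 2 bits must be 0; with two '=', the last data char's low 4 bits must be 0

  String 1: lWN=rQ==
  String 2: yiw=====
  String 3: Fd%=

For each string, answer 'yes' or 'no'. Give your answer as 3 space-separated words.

Answer: no no no

Derivation:
String 1: 'lWN=rQ==' → invalid (bad char(s): ['=']; '=' in middle)
String 2: 'yiw=====' → invalid (5 pad chars (max 2))
String 3: 'Fd%=' → invalid (bad char(s): ['%'])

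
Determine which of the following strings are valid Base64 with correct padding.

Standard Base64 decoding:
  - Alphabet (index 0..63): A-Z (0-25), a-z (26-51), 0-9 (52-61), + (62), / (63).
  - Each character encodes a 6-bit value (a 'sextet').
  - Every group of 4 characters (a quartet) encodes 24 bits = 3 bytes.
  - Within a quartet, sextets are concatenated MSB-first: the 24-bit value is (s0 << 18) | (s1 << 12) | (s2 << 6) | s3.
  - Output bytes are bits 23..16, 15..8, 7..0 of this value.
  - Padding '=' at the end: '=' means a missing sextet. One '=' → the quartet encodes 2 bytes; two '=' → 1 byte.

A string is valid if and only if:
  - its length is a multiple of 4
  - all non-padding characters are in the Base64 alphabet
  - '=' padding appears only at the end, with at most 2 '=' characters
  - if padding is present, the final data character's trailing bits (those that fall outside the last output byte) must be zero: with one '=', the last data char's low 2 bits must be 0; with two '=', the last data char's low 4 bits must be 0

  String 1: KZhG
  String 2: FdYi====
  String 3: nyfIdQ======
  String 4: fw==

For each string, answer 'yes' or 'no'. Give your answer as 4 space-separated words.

Answer: yes no no yes

Derivation:
String 1: 'KZhG' → valid
String 2: 'FdYi====' → invalid (4 pad chars (max 2))
String 3: 'nyfIdQ======' → invalid (6 pad chars (max 2))
String 4: 'fw==' → valid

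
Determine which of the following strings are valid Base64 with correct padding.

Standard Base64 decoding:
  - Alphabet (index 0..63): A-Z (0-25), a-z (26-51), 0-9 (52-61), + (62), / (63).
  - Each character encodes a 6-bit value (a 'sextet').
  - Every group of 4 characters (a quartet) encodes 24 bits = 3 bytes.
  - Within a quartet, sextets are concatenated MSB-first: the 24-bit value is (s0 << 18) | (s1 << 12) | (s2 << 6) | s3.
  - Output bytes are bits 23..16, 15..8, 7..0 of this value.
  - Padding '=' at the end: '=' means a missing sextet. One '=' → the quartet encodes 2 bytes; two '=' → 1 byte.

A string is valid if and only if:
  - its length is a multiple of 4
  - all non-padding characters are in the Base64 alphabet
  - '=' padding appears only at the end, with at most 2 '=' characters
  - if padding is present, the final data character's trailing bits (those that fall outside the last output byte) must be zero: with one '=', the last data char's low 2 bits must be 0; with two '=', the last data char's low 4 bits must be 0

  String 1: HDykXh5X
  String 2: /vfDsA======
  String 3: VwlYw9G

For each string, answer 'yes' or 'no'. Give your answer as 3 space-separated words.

Answer: yes no no

Derivation:
String 1: 'HDykXh5X' → valid
String 2: '/vfDsA======' → invalid (6 pad chars (max 2))
String 3: 'VwlYw9G' → invalid (len=7 not mult of 4)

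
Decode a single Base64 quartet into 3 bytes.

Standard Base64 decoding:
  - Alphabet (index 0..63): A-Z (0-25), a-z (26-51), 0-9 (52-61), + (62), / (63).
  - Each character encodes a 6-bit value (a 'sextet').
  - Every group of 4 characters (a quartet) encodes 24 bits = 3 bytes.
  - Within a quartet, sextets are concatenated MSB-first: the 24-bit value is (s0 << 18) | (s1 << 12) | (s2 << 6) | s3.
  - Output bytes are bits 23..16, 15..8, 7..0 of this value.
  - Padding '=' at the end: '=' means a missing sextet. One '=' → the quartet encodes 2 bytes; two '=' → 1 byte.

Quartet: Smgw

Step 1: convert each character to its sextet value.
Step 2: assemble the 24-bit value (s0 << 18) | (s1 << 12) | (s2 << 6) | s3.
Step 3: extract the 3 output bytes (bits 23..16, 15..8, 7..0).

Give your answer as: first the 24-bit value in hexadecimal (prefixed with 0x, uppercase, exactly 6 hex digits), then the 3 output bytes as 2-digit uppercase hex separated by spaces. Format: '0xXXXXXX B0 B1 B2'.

Answer: 0x4A6830 4A 68 30

Derivation:
Sextets: S=18, m=38, g=32, w=48
24-bit: (18<<18) | (38<<12) | (32<<6) | 48
      = 0x480000 | 0x026000 | 0x000800 | 0x000030
      = 0x4A6830
Bytes: (v>>16)&0xFF=4A, (v>>8)&0xFF=68, v&0xFF=30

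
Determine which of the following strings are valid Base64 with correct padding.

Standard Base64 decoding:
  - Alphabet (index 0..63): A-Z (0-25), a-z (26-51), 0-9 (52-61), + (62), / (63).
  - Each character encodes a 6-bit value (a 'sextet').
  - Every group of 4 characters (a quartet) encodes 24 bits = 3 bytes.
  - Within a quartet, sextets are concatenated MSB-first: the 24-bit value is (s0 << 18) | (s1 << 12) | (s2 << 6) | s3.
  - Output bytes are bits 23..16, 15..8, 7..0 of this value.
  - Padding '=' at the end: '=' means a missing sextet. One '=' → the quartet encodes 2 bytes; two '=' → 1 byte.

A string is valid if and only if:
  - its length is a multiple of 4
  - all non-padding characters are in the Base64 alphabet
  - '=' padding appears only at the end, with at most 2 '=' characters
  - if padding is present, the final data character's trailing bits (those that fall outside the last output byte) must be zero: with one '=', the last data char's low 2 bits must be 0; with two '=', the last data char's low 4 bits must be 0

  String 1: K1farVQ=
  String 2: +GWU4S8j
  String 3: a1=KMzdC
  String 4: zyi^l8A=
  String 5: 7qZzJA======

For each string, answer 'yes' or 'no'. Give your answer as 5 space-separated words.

String 1: 'K1farVQ=' → valid
String 2: '+GWU4S8j' → valid
String 3: 'a1=KMzdC' → invalid (bad char(s): ['=']; '=' in middle)
String 4: 'zyi^l8A=' → invalid (bad char(s): ['^'])
String 5: '7qZzJA======' → invalid (6 pad chars (max 2))

Answer: yes yes no no no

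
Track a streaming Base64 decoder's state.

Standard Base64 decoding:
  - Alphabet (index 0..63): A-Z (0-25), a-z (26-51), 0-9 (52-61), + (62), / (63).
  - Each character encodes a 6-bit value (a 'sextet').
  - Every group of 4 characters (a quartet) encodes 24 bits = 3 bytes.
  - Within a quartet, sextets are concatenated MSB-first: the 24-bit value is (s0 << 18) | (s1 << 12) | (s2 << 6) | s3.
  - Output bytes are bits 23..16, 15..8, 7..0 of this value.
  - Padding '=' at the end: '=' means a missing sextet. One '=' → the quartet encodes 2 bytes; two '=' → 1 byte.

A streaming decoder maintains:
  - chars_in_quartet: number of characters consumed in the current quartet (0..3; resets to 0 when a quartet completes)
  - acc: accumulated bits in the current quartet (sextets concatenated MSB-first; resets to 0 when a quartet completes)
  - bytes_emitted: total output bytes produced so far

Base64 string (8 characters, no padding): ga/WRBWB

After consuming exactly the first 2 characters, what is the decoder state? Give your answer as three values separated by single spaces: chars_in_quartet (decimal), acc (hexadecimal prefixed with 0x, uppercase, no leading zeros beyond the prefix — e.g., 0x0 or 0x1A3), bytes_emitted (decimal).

Answer: 2 0x81A 0

Derivation:
After char 0 ('g'=32): chars_in_quartet=1 acc=0x20 bytes_emitted=0
After char 1 ('a'=26): chars_in_quartet=2 acc=0x81A bytes_emitted=0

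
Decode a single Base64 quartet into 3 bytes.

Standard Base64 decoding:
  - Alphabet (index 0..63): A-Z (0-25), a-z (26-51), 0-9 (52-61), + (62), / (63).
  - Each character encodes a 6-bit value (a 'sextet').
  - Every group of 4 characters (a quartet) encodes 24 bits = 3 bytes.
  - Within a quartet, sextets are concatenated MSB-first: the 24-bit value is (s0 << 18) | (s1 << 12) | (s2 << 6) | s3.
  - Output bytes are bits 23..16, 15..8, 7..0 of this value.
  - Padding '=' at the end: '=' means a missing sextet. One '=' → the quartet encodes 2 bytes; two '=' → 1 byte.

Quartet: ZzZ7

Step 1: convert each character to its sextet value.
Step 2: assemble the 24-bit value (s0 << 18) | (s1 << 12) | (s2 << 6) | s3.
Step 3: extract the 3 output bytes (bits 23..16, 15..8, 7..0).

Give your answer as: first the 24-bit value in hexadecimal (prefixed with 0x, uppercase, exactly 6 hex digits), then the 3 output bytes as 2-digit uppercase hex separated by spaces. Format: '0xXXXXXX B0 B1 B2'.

Sextets: Z=25, z=51, Z=25, 7=59
24-bit: (25<<18) | (51<<12) | (25<<6) | 59
      = 0x640000 | 0x033000 | 0x000640 | 0x00003B
      = 0x67367B
Bytes: (v>>16)&0xFF=67, (v>>8)&0xFF=36, v&0xFF=7B

Answer: 0x67367B 67 36 7B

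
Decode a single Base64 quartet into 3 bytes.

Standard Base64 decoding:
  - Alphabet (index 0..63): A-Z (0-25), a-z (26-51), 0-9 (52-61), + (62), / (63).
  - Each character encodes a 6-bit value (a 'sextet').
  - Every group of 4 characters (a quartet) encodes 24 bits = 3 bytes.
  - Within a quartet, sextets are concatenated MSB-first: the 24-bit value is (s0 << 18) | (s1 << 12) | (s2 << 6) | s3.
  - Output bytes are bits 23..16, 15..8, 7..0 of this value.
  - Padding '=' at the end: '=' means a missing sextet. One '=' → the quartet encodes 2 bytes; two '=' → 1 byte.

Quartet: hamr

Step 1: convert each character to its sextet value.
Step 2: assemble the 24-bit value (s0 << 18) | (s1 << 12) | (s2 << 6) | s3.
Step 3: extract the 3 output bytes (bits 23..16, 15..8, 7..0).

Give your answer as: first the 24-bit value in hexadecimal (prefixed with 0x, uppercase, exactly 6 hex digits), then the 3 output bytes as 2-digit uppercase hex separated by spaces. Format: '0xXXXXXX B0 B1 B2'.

Sextets: h=33, a=26, m=38, r=43
24-bit: (33<<18) | (26<<12) | (38<<6) | 43
      = 0x840000 | 0x01A000 | 0x000980 | 0x00002B
      = 0x85A9AB
Bytes: (v>>16)&0xFF=85, (v>>8)&0xFF=A9, v&0xFF=AB

Answer: 0x85A9AB 85 A9 AB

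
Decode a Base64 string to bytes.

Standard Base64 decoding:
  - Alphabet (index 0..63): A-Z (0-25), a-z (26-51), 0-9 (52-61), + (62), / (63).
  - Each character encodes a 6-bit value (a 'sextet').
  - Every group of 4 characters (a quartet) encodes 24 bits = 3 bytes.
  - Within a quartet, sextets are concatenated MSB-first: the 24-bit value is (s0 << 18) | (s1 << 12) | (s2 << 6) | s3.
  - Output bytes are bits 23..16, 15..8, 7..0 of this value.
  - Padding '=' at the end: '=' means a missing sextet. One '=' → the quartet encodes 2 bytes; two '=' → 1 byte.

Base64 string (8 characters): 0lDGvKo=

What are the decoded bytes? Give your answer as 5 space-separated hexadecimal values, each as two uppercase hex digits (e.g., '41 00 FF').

After char 0 ('0'=52): chars_in_quartet=1 acc=0x34 bytes_emitted=0
After char 1 ('l'=37): chars_in_quartet=2 acc=0xD25 bytes_emitted=0
After char 2 ('D'=3): chars_in_quartet=3 acc=0x34943 bytes_emitted=0
After char 3 ('G'=6): chars_in_quartet=4 acc=0xD250C6 -> emit D2 50 C6, reset; bytes_emitted=3
After char 4 ('v'=47): chars_in_quartet=1 acc=0x2F bytes_emitted=3
After char 5 ('K'=10): chars_in_quartet=2 acc=0xBCA bytes_emitted=3
After char 6 ('o'=40): chars_in_quartet=3 acc=0x2F2A8 bytes_emitted=3
Padding '=': partial quartet acc=0x2F2A8 -> emit BC AA; bytes_emitted=5

Answer: D2 50 C6 BC AA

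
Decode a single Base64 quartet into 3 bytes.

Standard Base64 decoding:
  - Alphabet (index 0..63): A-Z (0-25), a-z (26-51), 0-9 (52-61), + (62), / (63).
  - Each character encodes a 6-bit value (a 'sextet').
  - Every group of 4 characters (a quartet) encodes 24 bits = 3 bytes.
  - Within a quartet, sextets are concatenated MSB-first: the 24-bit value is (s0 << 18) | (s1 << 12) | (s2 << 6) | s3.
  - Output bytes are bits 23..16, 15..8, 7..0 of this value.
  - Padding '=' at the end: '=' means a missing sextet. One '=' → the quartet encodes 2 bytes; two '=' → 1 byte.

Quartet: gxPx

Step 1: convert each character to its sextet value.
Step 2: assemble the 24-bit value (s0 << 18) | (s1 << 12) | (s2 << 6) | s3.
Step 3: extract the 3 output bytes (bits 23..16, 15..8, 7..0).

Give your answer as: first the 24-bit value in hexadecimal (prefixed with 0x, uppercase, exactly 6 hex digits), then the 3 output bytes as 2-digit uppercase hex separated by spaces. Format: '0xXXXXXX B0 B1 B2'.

Sextets: g=32, x=49, P=15, x=49
24-bit: (32<<18) | (49<<12) | (15<<6) | 49
      = 0x800000 | 0x031000 | 0x0003C0 | 0x000031
      = 0x8313F1
Bytes: (v>>16)&0xFF=83, (v>>8)&0xFF=13, v&0xFF=F1

Answer: 0x8313F1 83 13 F1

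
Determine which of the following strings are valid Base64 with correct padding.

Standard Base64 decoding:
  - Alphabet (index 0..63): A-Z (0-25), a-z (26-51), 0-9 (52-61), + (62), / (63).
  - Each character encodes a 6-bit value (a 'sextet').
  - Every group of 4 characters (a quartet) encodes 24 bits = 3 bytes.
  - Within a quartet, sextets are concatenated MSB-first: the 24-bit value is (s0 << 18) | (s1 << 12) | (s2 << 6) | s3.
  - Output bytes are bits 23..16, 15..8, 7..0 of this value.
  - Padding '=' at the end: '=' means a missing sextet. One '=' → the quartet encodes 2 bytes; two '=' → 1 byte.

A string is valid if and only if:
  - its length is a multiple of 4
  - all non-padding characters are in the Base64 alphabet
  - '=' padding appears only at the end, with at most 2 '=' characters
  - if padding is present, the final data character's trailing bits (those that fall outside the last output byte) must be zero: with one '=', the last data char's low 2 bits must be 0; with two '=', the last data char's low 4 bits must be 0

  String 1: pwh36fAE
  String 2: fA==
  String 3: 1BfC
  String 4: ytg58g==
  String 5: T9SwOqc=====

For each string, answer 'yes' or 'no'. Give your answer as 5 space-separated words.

String 1: 'pwh36fAE' → valid
String 2: 'fA==' → valid
String 3: '1BfC' → valid
String 4: 'ytg58g==' → valid
String 5: 'T9SwOqc=====' → invalid (5 pad chars (max 2))

Answer: yes yes yes yes no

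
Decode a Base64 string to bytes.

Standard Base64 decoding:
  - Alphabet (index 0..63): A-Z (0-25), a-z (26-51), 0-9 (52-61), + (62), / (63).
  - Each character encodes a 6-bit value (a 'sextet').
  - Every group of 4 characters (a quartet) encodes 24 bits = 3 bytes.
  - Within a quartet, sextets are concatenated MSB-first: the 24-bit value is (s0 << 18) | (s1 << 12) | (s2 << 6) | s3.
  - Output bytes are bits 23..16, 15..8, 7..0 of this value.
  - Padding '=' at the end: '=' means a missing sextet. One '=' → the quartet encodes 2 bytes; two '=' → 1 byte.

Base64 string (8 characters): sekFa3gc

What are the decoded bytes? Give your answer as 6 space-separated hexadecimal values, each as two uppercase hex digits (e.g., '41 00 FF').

After char 0 ('s'=44): chars_in_quartet=1 acc=0x2C bytes_emitted=0
After char 1 ('e'=30): chars_in_quartet=2 acc=0xB1E bytes_emitted=0
After char 2 ('k'=36): chars_in_quartet=3 acc=0x2C7A4 bytes_emitted=0
After char 3 ('F'=5): chars_in_quartet=4 acc=0xB1E905 -> emit B1 E9 05, reset; bytes_emitted=3
After char 4 ('a'=26): chars_in_quartet=1 acc=0x1A bytes_emitted=3
After char 5 ('3'=55): chars_in_quartet=2 acc=0x6B7 bytes_emitted=3
After char 6 ('g'=32): chars_in_quartet=3 acc=0x1ADE0 bytes_emitted=3
After char 7 ('c'=28): chars_in_quartet=4 acc=0x6B781C -> emit 6B 78 1C, reset; bytes_emitted=6

Answer: B1 E9 05 6B 78 1C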